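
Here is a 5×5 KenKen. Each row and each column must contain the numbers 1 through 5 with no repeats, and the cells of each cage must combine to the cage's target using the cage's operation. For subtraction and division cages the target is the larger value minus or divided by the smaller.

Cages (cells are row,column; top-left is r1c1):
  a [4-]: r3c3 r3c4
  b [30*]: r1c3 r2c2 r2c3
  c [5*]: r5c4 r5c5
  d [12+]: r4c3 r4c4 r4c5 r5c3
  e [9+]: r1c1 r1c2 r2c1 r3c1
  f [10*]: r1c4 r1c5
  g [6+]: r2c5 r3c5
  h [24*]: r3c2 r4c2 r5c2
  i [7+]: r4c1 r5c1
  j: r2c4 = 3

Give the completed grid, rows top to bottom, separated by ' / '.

Cage j is given, leaving r2c4 = 3.
Cage b needs product 30, so r1c3 = 3.
In row 1, 4 can only go at r1c1, so r1c1 = 4.
In row 1, 1 can only go at r1c2, so r1c2 = 1.
Cage e has sum 9, leaving r2c1 = 1.
Cage e has sum 9, leaving r3c1 = 3.
In row 2, 4 can only go at r2c5, so r2c5 = 4.
Cage g needs two cells with sum 6, so r3c5 = 2.
The two cells of cage f must have product 10, leaving r1c4 = 2.
2 is placed in column 5, which forces r1c5 = 5.
Row 3 already has 2, which forces r3c2 = 4.
Column 5 now contains 5, leaving r5c5 = 1.
Cage d needs sum 12, so r4c3 = 1.
The 4 cells of cage d must have sum 12, so r4c4 = 4.
Column 5 now contains 1, so r4c5 = 3.
Cage d needs sum 12; hence r5c3 = 4.
Row 5 now contains 1; hence r5c4 = 5.
Column 3 already has 1, leaving r3c3 = 5.
Column 4 now contains 5, so r3c4 = 1.
Cage i's pair has sum 7, so r4c1 = 5.
Row 4 now contains 3, so r4c2 = 2.
Row 5 now contains 5, which forces r5c1 = 2.
Cage h has product 24, which forces r5c2 = 3.
2 is placed in column 2, so r2c2 = 5.
5 is placed in column 3, leaving r2c3 = 2.

4 1 3 2 5 / 1 5 2 3 4 / 3 4 5 1 2 / 5 2 1 4 3 / 2 3 4 5 1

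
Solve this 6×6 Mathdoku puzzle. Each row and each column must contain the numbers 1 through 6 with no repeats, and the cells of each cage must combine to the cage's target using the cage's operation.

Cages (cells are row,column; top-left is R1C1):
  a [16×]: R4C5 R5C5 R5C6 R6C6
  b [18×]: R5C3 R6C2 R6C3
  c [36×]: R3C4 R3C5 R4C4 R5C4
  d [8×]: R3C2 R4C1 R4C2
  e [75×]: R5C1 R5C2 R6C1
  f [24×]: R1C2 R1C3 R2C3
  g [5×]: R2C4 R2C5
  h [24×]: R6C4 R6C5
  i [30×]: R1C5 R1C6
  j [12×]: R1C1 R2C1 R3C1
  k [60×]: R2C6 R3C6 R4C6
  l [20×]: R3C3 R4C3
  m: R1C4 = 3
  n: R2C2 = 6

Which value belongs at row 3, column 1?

M is a freebie; hence R1C4 = 3.
Cage n is a single given cell; hence R2C2 = 6.
Cage e needs product 75, so R5C1 = 3.
The 3 cells of cage e must have product 75, so R5C2 = 5.
Cage e needs product 75, leaving R6C1 = 5.
Cage c has product 36, so R3C5 = 3.
In row 4, 3 can only go at R4C6, so R4C6 = 3.
The only place for 3 in row 2 is R2C3.
Cage b has product 18, which forces R6C2 = 3.
Row 1 needs a 1, and only R1C1 is open for it.
1 is placed in column 1, so R2C1 = 2.
Cage j has product 12, leaving R3C1 = 6.
2 is placed in column 1, so R4C1 = 4.
4 is placed in row 4, which forces R4C3 = 5.
5 is placed in column 3, leaving R3C3 = 4.
Row 3 already has 4, which forces R3C6 = 5.
The 3 cells of cage f must have product 24, leaving R1C2 = 4.
Column 3 already has 4, leaving R1C3 = 2.
The two cells of cage i must have product 30, so R1C5 = 5.
Column 6 already has 5, leaving R1C6 = 6.
Column 5 already has 5, which forces R2C5 = 1.
Column 6 already has 5, leaving R2C6 = 4.
Column 5 now contains 1, which forces R4C5 = 2.
Column 5 already has 2, leaving R5C5 = 4.
4 is placed in column 5, so R6C5 = 6.
Row 2 now contains 1, so R2C4 = 5.
Cage d needs product 8, leaving R3C2 = 2.
Row 3 now contains 2, which forces R3C4 = 1.
Row 4 now contains 2; hence R4C2 = 1.
Column 4 already has 1, leaving R4C4 = 6.
The 3 cells of cage b must have product 18, leaving R5C3 = 6.
Column 4 now contains 6, so R5C4 = 2.
2 is placed in row 5, which forces R5C6 = 1.
6 is placed in row 6, so R6C3 = 1.
6 is placed in row 6; hence R6C4 = 4.
Column 6 now contains 1, leaving R6C6 = 2.
Completed grid: 1 4 2 3 5 6 / 2 6 3 5 1 4 / 6 2 4 1 3 5 / 4 1 5 6 2 3 / 3 5 6 2 4 1 / 5 3 1 4 6 2.

6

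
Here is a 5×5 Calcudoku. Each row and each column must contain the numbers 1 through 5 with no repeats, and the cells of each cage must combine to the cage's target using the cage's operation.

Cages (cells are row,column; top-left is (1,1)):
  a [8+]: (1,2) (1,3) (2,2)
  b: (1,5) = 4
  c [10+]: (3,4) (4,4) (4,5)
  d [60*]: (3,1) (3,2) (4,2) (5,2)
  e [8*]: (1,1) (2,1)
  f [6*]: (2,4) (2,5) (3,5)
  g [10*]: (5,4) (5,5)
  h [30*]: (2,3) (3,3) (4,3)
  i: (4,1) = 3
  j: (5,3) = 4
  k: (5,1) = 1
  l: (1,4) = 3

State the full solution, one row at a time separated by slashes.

L is a freebie; hence (1,4) = 3.
Cage b is given, leaving (1,5) = 4.
Cage i is a single given cell; hence (4,1) = 3.
K is a freebie; hence (5,1) = 1.
Cage j is given, which forces (5,3) = 4.
4 is placed in row 1, so (1,1) = 2.
The two cells of cage e must have product 8; hence (2,1) = 4.
4 is placed in column 1, which forces (3,1) = 5.
Cage a needs sum 8, leaving (2,2) = 2.
Row 2 now contains 2, so (2,4) = 1.
1 is placed in row 2; hence (2,5) = 3.
1 is placed in column 4, which forces (3,4) = 4.
Column 4 already has 4, which forces (4,4) = 5.
5 is placed in row 4; hence (4,5) = 1.
Cage d has product 60, leaving (5,2) = 3.
Column 4 now contains 5, leaving (5,4) = 2.
2 is placed in row 5; hence (5,5) = 5.
3 is placed in row 2; hence (2,3) = 5.
Row 3 already has 4; hence (3,2) = 1.
Cage h has product 30; hence (3,3) = 3.
1 is placed in column 5, so (3,5) = 2.
Row 4 now contains 1; hence (4,2) = 4.
5 is placed in row 4, which forces (4,3) = 2.
Column 2 now contains 1, so (1,2) = 5.
Column 3 now contains 5, leaving (1,3) = 1.

2 5 1 3 4 / 4 2 5 1 3 / 5 1 3 4 2 / 3 4 2 5 1 / 1 3 4 2 5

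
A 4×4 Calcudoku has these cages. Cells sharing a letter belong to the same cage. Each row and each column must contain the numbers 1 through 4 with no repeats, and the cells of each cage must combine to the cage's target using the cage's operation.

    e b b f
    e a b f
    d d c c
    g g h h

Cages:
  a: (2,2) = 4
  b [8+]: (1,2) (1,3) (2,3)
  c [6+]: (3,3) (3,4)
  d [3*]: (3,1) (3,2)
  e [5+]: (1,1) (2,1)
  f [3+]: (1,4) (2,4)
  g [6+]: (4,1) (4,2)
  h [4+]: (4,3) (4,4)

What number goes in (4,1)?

Cage a is given, leaving (2,2) = 4.
Column 2 already has 4, leaving (4,2) = 2.
2 is placed in row 4, leaving (4,1) = 4.
The only place for 4 in row 1 is (1,3).
4 is placed in column 3, leaving (3,3) = 2.
Cage c's pair has sum 6; hence (3,4) = 4.
In column 1, 1 can only go at (3,1), so (3,1) = 1.
Row 3 now contains 1, which forces (3,2) = 3.
Column 2 now contains 3, so (1,2) = 1.
1 is placed in row 1, so (1,4) = 2.
The 3 cells of cage b must have sum 8, leaving (2,3) = 3.
Column 4 now contains 2, leaving (2,4) = 1.
Column 3 now contains 3; hence (4,3) = 1.
Column 4 already has 1, leaving (4,4) = 3.
2 is placed in row 1, leaving (1,1) = 3.
3 is placed in row 2, so (2,1) = 2.
Completed grid: 3 1 4 2 / 2 4 3 1 / 1 3 2 4 / 4 2 1 3.

4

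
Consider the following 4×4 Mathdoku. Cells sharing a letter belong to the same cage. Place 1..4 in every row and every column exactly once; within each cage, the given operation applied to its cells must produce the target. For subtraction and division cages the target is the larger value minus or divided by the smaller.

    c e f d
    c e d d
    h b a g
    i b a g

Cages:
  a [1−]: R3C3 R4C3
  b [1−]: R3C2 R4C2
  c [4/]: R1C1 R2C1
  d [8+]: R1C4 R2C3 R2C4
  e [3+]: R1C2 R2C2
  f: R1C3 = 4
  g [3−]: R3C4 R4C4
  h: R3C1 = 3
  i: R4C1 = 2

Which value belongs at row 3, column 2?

4

Cage f is given, leaving R1C3 = 4.
Cage h is given, leaving R3C1 = 3.
Cage i is a single given cell; hence R4C1 = 2.
Row 1 already has 4, leaving R1C1 = 1.
Row 1 already has 1, leaving R1C2 = 2.
2 is placed in row 1, leaving R1C4 = 3.
The two cells of cage c must have quotient 4, so R2C1 = 4.
Column 2 already has 2, leaving R2C2 = 1.
Row 2 already has 4, which forces R2C4 = 2.
Column 2 already has 2; hence R3C2 = 4.
Cage a needs two cells with difference 1; hence R3C3 = 2.
4 is placed in row 3, which forces R3C4 = 1.
Column 2 now contains 1; hence R4C2 = 3.
Row 4 already has 3; hence R4C3 = 1.
Column 4 already has 1, so R4C4 = 4.
Row 2 now contains 2, which forces R2C3 = 3.
The full grid is 1 2 4 3 / 4 1 3 2 / 3 4 2 1 / 2 3 1 4.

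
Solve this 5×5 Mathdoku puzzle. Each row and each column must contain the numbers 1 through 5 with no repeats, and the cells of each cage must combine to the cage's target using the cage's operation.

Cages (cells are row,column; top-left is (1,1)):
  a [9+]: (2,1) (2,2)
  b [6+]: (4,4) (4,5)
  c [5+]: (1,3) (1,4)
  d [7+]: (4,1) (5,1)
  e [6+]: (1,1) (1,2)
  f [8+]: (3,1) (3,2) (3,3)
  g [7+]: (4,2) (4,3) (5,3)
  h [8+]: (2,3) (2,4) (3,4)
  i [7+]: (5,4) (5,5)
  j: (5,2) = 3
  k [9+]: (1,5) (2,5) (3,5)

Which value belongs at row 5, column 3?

1

J is a freebie, so (5,2) = 3.
The only place for 1 in row 5 is (5,3).
Row 4 needs a 3, and only (4,1) is open for it.
The two cells of cage d must have sum 7, which forces (5,1) = 4.
Column 1 now contains 4, so (2,1) = 5.
Cage a needs two cells with sum 9, which forces (2,2) = 4.
Cage e's pair has sum 6, so (1,1) = 1.
The two cells of cage e must have sum 6, so (1,2) = 5.
Column 1 already has 1, leaving (3,1) = 2.
Row 3 already has 2; hence (3,2) = 1.
Row 3 already has 2, so (3,3) = 5.
Column 2 already has 1, so (4,2) = 2.
5 is placed in column 3, which forces (4,3) = 4.
The 3 cells of cage h must have sum 8; hence (2,3) = 3.
3 is placed in row 2, which forces (2,5) = 2.
Column 5 already has 2, so (5,5) = 5.
3 is placed in column 3, which forces (1,3) = 2.
The two cells of cage c must have sum 5, leaving (1,4) = 3.
3 is placed in row 1, which forces (1,5) = 4.
Row 2 now contains 2, so (2,4) = 1.
Cage h has sum 8, so (3,4) = 4.
Column 5 now contains 4, which forces (3,5) = 3.
Cage b needs two cells with sum 6, so (4,4) = 5.
5 is placed in column 5, so (4,5) = 1.
Row 5 now contains 5, leaving (5,4) = 2.
The full grid is 1 5 2 3 4 / 5 4 3 1 2 / 2 1 5 4 3 / 3 2 4 5 1 / 4 3 1 2 5.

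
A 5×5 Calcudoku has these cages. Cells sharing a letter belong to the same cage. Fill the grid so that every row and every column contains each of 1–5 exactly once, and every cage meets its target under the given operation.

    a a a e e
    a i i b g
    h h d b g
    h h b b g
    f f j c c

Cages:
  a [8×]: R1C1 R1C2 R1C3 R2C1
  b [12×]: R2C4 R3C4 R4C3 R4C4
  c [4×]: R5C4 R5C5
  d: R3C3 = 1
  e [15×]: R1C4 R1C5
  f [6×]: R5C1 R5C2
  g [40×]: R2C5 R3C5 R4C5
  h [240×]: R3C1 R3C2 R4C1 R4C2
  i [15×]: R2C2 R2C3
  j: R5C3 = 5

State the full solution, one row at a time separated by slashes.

2 1 4 5 3 / 1 5 3 2 4 / 5 4 1 3 2 / 4 3 2 1 5 / 3 2 5 4 1

Cage a needs product 8, which forces R2C1 = 1.
Cage d is given, leaving R3C3 = 1.
1 is placed in column 3, leaving R4C3 = 2.
Cage j is a single given cell, which forces R5C3 = 5.
Cage a needs product 8, so R1C1 = 2.
Cage a needs product 8; hence R1C2 = 1.
Column 3 now contains 2, leaving R1C3 = 4.
Cage i's pair has product 15, so R2C2 = 5.
Column 3 now contains 5, which forces R2C3 = 3.
Row 2 now contains 3, leaving R2C4 = 2.
Row 2 already has 2, leaving R2C5 = 4.
Column 4 already has 2, which forces R3C4 = 3.
Cage b needs product 12; hence R4C4 = 1.
4 is placed in column 5, which forces R4C5 = 5.
Column 1 already has 2; hence R5C1 = 3.
Row 5 already has 3, which forces R5C2 = 2.
Column 4 already has 1, leaving R5C4 = 4.
4 is placed in column 5, so R5C5 = 1.
Column 4 already has 3, so R1C4 = 5.
Column 5 already has 5; hence R1C5 = 3.
Cage h needs product 240, which forces R3C1 = 5.
Row 3 already has 3, so R3C2 = 4.
Column 5 already has 5, so R3C5 = 2.
Column 1 now contains 3, leaving R4C1 = 4.
The 4 cells of cage h must have product 240; hence R4C2 = 3.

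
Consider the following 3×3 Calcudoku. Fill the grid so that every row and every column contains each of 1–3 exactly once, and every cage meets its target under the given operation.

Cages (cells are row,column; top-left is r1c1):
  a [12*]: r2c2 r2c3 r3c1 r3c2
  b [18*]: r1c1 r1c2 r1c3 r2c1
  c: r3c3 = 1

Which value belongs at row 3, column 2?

3

The 4 cells of cage b must have product 18, leaving r2c1 = 3.
Cage c is a single given cell, so r3c3 = 1.
Cage a needs product 12; hence r2c2 = 1.
Column 3 already has 1, which forces r2c3 = 2.
Row 3 already has 1, which forces r3c1 = 2.
Cage a has product 12; hence r3c2 = 3.
Column 1 already has 2; hence r1c1 = 1.
Column 2 now contains 3, which forces r1c2 = 2.
2 is placed in column 3, so r1c3 = 3.
The full grid is 1 2 3 / 3 1 2 / 2 3 1.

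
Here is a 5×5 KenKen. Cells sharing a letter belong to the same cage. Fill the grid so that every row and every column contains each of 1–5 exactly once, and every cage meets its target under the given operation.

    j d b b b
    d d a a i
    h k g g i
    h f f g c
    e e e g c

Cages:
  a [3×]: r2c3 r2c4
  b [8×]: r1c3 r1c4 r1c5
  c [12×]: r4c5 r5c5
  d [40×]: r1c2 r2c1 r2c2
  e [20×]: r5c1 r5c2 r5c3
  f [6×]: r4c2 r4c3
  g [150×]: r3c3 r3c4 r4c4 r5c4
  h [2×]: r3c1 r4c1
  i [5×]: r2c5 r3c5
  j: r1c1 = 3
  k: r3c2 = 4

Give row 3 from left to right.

2 4 5 3 1

Cage j is a single given cell, which forces r1c1 = 3.
Cage k is given, leaving r3c2 = 4.
The 4 cells of cage g must have product 150, which forces r3c3 = 5.
Row 3 already has 5, leaving r3c5 = 1.
Cage d has product 40; hence r2c1 = 4.
1 is placed in column 5, so r2c5 = 5.
Row 3 already has 1, which forces r3c1 = 2.
2 is placed in row 3; hence r3c4 = 3.
The two cells of cage h must have product 2, leaving r4c1 = 1.
Column 1 already has 1; hence r5c1 = 5.
5 is placed in row 5, leaving r5c2 = 1.
Row 5 now contains 1, leaving r5c3 = 4.
5 is placed in row 5, which forces r5c4 = 2.
Row 5 now contains 4, which forces r5c5 = 3.
The 3 cells of cage d must have product 40, which forces r1c2 = 5.
5 is placed in row 2, which forces r2c2 = 2.
Cage a needs two cells with product 3, so r2c3 = 3.
Column 4 already has 3, so r2c4 = 1.
Column 2 now contains 2, so r4c2 = 3.
Column 3 now contains 3, so r4c3 = 2.
Column 4 already has 2, so r4c4 = 5.
Column 5 already has 3, leaving r4c5 = 4.
2 is placed in column 3, leaving r1c3 = 1.
1 is placed in column 4, leaving r1c4 = 4.
Column 5 now contains 4, so r1c5 = 2.
Filled in: 3 5 1 4 2 / 4 2 3 1 5 / 2 4 5 3 1 / 1 3 2 5 4 / 5 1 4 2 3.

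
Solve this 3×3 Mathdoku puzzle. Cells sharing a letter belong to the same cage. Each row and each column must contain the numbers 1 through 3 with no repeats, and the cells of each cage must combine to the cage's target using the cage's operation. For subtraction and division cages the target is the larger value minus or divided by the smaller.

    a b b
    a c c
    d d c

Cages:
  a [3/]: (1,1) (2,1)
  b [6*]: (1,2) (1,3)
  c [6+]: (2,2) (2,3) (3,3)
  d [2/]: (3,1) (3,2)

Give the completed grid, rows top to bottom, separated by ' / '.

The only place for 1 in row 1 is (1,1).
1 is placed in column 1; hence (2,1) = 3.
1 is placed in column 1; hence (3,1) = 2.
Cage d's pair has quotient 2; hence (3,2) = 1.
Row 3 already has 1, leaving (3,3) = 3.
The two cells of cage b must have product 6, so (1,2) = 3.
Column 3 now contains 3, leaving (1,3) = 2.
Column 2 now contains 1, leaving (2,2) = 2.
The 3 cells of cage c must have sum 6; hence (2,3) = 1.

1 3 2 / 3 2 1 / 2 1 3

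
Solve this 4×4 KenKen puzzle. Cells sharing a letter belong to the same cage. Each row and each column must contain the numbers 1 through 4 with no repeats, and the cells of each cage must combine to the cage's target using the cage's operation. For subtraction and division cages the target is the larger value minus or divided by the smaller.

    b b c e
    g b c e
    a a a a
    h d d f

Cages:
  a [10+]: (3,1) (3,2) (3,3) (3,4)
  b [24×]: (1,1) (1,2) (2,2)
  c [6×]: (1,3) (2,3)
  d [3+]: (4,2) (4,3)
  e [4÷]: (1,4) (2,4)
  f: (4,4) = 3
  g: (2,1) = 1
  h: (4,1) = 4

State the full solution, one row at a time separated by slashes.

2 4 3 1 / 1 3 2 4 / 3 1 4 2 / 4 2 1 3

Cage g is given, leaving (2,1) = 1.
Row 2 already has 1, so (2,4) = 4.
H is a freebie, leaving (4,1) = 4.
F is a freebie; hence (4,4) = 3.
Cage b has product 24; hence (1,2) = 4.
Column 4 now contains 4, leaving (1,4) = 1.
Column 4 already has 1, which forces (3,4) = 2.
Row 3 already has 2, which forces (3,1) = 3.
The 4 cells of cage a must have sum 10, leaving (3,2) = 1.
Cage a has sum 10; hence (3,3) = 4.
Column 2 already has 1, which forces (4,2) = 2.
2 is placed in row 4, which forces (4,3) = 1.
3 is placed in column 1; hence (1,1) = 2.
Row 1 already has 2; hence (1,3) = 3.
Column 2 now contains 2, which forces (2,2) = 3.
Column 3 already has 3; hence (2,3) = 2.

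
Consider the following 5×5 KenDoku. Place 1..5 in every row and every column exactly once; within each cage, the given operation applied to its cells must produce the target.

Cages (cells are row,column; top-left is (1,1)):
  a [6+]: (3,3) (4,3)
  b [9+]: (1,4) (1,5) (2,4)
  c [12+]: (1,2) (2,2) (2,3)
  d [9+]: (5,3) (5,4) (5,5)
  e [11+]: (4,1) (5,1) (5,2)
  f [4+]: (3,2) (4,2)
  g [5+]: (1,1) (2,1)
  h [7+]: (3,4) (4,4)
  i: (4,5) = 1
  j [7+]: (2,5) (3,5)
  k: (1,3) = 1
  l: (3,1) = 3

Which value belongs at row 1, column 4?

3

Cage k is given, so (1,3) = 1.
Cage l is given, which forces (3,1) = 3.
3 is placed in row 3, which forces (3,2) = 1.
Column 2 now contains 1, leaving (4,2) = 3.
Cage i is given, which forces (4,5) = 1.
Cage g needs two cells with sum 5, so (1,1) = 4.
4 is placed in row 1, so (1,2) = 5.
The two cells of cage g must have sum 5; hence (2,1) = 1.
Cage b has sum 9; hence (2,4) = 4.
The 3 cells of cage e must have sum 11, so (5,2) = 4.
Row 2 already has 4; hence (2,2) = 2.
Cage c needs sum 12, leaving (2,3) = 5.
5 is placed in row 2, leaving (2,5) = 3.
Column 3 now contains 5, so (5,3) = 3.
Cage d has sum 9, so (5,4) = 1.
Column 5 already has 3, so (5,5) = 5.
The 3 cells of cage b must have sum 9, which forces (1,4) = 3.
Column 5 already has 3, which forces (1,5) = 2.
Cage j needs two cells with sum 7, leaving (3,5) = 4.
Cage e needs sum 11, which forces (4,1) = 5.
5 is placed in row 4; hence (4,4) = 2.
Row 5 now contains 5, so (5,1) = 2.
Row 3 already has 4, leaving (3,3) = 2.
Column 4 now contains 2, which forces (3,4) = 5.
Row 4 already has 2, leaving (4,3) = 4.
The full grid is 4 5 1 3 2 / 1 2 5 4 3 / 3 1 2 5 4 / 5 3 4 2 1 / 2 4 3 1 5.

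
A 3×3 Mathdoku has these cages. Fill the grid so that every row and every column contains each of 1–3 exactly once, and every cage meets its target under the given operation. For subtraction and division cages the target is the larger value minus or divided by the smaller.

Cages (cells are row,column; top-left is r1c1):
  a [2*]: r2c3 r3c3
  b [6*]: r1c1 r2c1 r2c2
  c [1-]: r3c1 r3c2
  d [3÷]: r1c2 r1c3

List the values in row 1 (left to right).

2 1 3

In row 1, 2 can only go at r1c1, so r1c1 = 2.
Cage c needs two cells with difference 1, leaving r3c2 = 2.
Row 3 already has 2, which forces r3c3 = 1.
The two cells of cage d must have quotient 3; hence r1c2 = 1.
Column 3 now contains 1, so r1c3 = 3.
Column 2 already has 1, which forces r2c2 = 3.
Column 3 now contains 1, which forces r2c3 = 2.
1 is placed in row 3, which forces r3c1 = 3.
Row 2 already has 3, so r2c1 = 1.
Filled in: 2 1 3 / 1 3 2 / 3 2 1.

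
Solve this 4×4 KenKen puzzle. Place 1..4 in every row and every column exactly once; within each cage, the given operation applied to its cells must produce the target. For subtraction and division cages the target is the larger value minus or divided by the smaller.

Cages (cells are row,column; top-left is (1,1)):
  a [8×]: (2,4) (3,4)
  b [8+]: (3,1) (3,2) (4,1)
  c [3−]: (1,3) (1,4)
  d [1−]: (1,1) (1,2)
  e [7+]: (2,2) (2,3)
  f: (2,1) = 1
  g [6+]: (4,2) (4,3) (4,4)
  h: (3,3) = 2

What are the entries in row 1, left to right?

2 3 4 1

Cage f is given; hence (2,1) = 1.
H is a freebie, so (3,3) = 2.
Row 3 now contains 2, so (3,4) = 4.
Cage c needs two cells with difference 3; hence (1,3) = 4.
Column 4 already has 4, leaving (1,4) = 1.
4 is placed in column 3, which forces (2,3) = 3.
Column 4 already has 4; hence (2,4) = 2.
4 is placed in row 3, so (3,1) = 3.
Cage b has sum 8; hence (3,2) = 1.
Cage b needs sum 8, which forces (4,1) = 4.
Column 3 now contains 3; hence (4,3) = 1.
2 is placed in column 4, which forces (4,4) = 3.
Column 1 now contains 3, so (1,1) = 2.
Cage d needs two cells with difference 1, which forces (1,2) = 3.
Row 2 already has 3, leaving (2,2) = 4.
Row 4 now contains 3; hence (4,2) = 2.
Completed grid: 2 3 4 1 / 1 4 3 2 / 3 1 2 4 / 4 2 1 3.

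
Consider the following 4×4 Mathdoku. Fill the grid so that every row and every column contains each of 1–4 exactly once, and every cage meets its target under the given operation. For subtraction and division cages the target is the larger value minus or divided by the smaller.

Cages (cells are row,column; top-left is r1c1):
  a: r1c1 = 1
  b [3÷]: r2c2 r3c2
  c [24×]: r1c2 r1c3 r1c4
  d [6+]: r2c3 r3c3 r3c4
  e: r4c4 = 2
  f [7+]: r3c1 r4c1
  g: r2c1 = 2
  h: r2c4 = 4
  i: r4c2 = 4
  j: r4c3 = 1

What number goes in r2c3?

Cage a is a single given cell, which forces r1c1 = 1.
G is a freebie, leaving r2c1 = 2.
Cage h is given, so r2c4 = 4.
Cage i is a single given cell, which forces r4c2 = 4.
J is a freebie, so r4c3 = 1.
E is a freebie, which forces r4c4 = 2.
The 3 cells of cage c must have product 24, leaving r1c2 = 2.
Cage c needs product 24; hence r1c3 = 4.
2 is placed in column 4; hence r1c4 = 3.
1 is placed in column 3; hence r2c3 = 3.
Cage f needs two cells with sum 7; hence r3c1 = 4.
Cage d needs sum 6; hence r3c3 = 2.
The 3 cells of cage d must have sum 6; hence r3c4 = 1.
Row 4 now contains 4; hence r4c1 = 3.
Row 2 already has 3, leaving r2c2 = 1.
Row 3 now contains 1, which forces r3c2 = 3.
The full grid is 1 2 4 3 / 2 1 3 4 / 4 3 2 1 / 3 4 1 2.

3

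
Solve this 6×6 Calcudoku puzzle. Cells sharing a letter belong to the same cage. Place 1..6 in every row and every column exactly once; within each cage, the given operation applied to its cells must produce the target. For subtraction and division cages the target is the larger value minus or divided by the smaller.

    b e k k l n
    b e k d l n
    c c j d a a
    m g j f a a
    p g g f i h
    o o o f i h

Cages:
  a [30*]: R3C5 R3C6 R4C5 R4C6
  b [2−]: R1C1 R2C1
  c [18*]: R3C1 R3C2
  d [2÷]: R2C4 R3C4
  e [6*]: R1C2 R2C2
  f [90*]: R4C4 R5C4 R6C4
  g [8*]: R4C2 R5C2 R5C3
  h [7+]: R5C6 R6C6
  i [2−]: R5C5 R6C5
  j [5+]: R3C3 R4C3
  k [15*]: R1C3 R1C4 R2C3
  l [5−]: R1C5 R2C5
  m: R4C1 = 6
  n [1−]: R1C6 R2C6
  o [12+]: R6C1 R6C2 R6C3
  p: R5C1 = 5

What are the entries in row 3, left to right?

3 6 4 2 5 1

Cage m is a single given cell, so R4C1 = 6.
Cage p is a single given cell, which forces R5C1 = 5.
Column 1 already has 6, which forces R3C1 = 3.
Cage c needs two cells with product 18; hence R3C2 = 6.
The only place for 1 in column 1 is R6C1.
Cage o has sum 12, which forces R6C2 = 5.
The 3 cells of cage o must have sum 12, leaving R6C3 = 6.
6 is placed in row 6, leaving R6C4 = 3.
Row 6 already has 3; hence R6C6 = 4.
Column 4 now contains 3, so R4C4 = 5.
Column 4 now contains 3, leaving R5C4 = 6.
Cage i's pair has difference 2, which forces R5C5 = 4.
Cage h needs two cells with sum 7, so R5C6 = 3.
4 is placed in row 6; hence R6C5 = 2.
Column 4 now contains 5, which forces R1C4 = 1.
1 is placed in row 1, which forces R1C5 = 6.
6 is placed in column 5; hence R2C5 = 1.
1 is placed in column 5, leaving R3C5 = 5.
The 3 cells of cage g must have product 8, which forces R4C2 = 4.
Cage a needs product 30, leaving R4C5 = 3.
The two cells of cage n must have difference 1; hence R1C6 = 5.
The two cells of cage n must have difference 1, which forces R2C6 = 6.
Cage j needs two cells with sum 5, which forces R3C3 = 4.
Row 3 now contains 4; hence R3C4 = 2.
Row 3 now contains 2, which forces R3C6 = 1.
3 is placed in row 4; hence R4C3 = 1.
Column 6 already has 1, so R4C6 = 2.
1 is placed in column 3, which forces R5C3 = 2.
Row 1 now contains 5, which forces R1C3 = 3.
Cage k needs product 15, which forces R2C3 = 5.
Column 4 already has 2, leaving R2C4 = 4.
Row 5 already has 2, so R5C2 = 1.
The two cells of cage b must have difference 2, so R1C1 = 4.
Row 1 already has 3; hence R1C2 = 2.
Row 2 now contains 4, which forces R2C1 = 2.
The two cells of cage e must have product 6, which forces R2C2 = 3.
Filled in: 4 2 3 1 6 5 / 2 3 5 4 1 6 / 3 6 4 2 5 1 / 6 4 1 5 3 2 / 5 1 2 6 4 3 / 1 5 6 3 2 4.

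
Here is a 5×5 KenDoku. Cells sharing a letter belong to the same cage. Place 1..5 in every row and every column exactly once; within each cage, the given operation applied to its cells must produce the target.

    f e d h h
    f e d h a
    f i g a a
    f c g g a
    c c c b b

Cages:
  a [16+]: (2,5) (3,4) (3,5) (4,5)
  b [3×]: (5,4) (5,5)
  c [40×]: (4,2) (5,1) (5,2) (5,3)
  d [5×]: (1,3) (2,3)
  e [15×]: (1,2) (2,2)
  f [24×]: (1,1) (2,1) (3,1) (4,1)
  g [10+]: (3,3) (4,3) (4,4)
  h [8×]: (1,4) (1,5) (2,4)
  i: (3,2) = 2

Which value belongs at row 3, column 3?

3

I is a freebie, so (3,2) = 2.
In column 1, 5 can only go at (5,1), so (5,1) = 5.
The 4 cells of cage c must have product 40; hence (5,3) = 2.
In row 5, 4 can only go at (5,2), so (5,2) = 4.
Column 2 now contains 4, which forces (4,2) = 1.
The only place for 4 in column 3 is (4,3).
In column 3, 3 can only go at (3,3), so (3,3) = 3.
Cage g needs sum 10, leaving (4,4) = 3.
Column 4 already has 3, leaving (5,4) = 1.
Row 5 already has 1, which forces (5,5) = 3.
Cage h has product 8; hence (1,5) = 1.
Cage a has sum 16; hence (3,4) = 5.
The 4 cells of cage a must have sum 16; hence (3,5) = 4.
Row 4 already has 3, which forces (4,1) = 2.
Row 4 now contains 2, leaving (4,5) = 5.
Row 1 now contains 1; hence (1,3) = 5.
Cage d's pair has product 5, so (2,3) = 1.
Column 5 already has 5, leaving (2,5) = 2.
Row 3 now contains 4; hence (3,1) = 1.
5 is placed in row 1, which forces (1,2) = 3.
The 3 cells of cage h must have product 8; hence (1,4) = 2.
Cage e needs two cells with product 15; hence (2,2) = 5.
2 is placed in row 2, which forces (2,4) = 4.
Row 1 now contains 3, so (1,1) = 4.
Row 2 already has 4, leaving (2,1) = 3.
Completed grid: 4 3 5 2 1 / 3 5 1 4 2 / 1 2 3 5 4 / 2 1 4 3 5 / 5 4 2 1 3.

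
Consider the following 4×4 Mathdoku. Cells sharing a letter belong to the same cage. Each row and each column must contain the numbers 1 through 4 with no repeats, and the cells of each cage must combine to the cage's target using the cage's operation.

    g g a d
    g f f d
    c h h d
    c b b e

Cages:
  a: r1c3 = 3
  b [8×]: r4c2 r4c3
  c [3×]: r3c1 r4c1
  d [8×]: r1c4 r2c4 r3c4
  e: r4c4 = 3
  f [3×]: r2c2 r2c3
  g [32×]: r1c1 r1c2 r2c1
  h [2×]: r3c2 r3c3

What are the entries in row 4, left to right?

1 2 4 3

Cage g has product 32, leaving r1c1 = 2.
Cage g has product 32, which forces r1c2 = 4.
A is a freebie, so r1c3 = 3.
4 is placed in row 1, which forces r1c4 = 1.
Cage g needs product 32; hence r2c1 = 4.
3 is placed in column 3, leaving r2c3 = 1.
Row 2 now contains 4, so r2c4 = 2.
1 is placed in column 3, so r3c3 = 2.
Column 4 now contains 2, which forces r3c4 = 4.
Column 2 now contains 4, which forces r4c2 = 2.
Column 3 now contains 2; hence r4c3 = 4.
Cage e is given, which forces r4c4 = 3.
Row 2 already has 1, which forces r2c2 = 3.
The two cells of cage c must have product 3; hence r3c1 = 3.
Row 3 already has 2, so r3c2 = 1.
Row 4 already has 3, which forces r4c1 = 1.
Filled in: 2 4 3 1 / 4 3 1 2 / 3 1 2 4 / 1 2 4 3.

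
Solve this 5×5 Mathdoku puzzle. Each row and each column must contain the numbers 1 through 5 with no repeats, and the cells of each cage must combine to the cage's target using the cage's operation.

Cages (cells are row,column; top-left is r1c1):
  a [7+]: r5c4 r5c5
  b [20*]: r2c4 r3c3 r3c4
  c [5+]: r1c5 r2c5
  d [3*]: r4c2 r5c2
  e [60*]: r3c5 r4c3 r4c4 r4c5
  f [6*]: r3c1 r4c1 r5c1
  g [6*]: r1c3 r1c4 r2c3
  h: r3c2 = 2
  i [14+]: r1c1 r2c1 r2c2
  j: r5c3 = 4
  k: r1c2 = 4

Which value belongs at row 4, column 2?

Cage i needs sum 14, which forces r1c1 = 5.
K is a freebie; hence r1c2 = 4.
The 3 cells of cage i must have sum 14, which forces r2c1 = 4.
The 3 cells of cage i must have sum 14, leaving r2c2 = 5.
Cage h is a single given cell, leaving r3c2 = 2.
Cage j is given, leaving r5c3 = 4.
Cage b has product 20, leaving r2c4 = 1.
Cage b has product 20, which forces r3c3 = 5.
Cage b needs product 20; hence r3c4 = 4.
The 3 cells of cage g must have product 6, which forces r1c3 = 1.
1 is placed in column 3, so r4c3 = 3.
Cage e has product 60, which forces r4c4 = 5.
The 4 cells of cage e must have product 60, so r4c5 = 4.
5 is placed in column 4, so r5c4 = 2.
Row 5 now contains 2, so r5c5 = 5.
Column 4 now contains 2; hence r1c4 = 3.
3 is placed in row 1, so r1c5 = 2.
3 is placed in column 3, which forces r2c3 = 2.
Column 5 already has 2, which forces r2c5 = 3.
Cage e needs product 60, so r3c5 = 1.
Cage f needs product 6, leaving r4c1 = 2.
Row 4 already has 3; hence r4c2 = 1.
Cage d's pair has product 3, so r5c2 = 3.
1 is placed in row 3, so r3c1 = 3.
Row 5 already has 3, leaving r5c1 = 1.
The full grid is 5 4 1 3 2 / 4 5 2 1 3 / 3 2 5 4 1 / 2 1 3 5 4 / 1 3 4 2 5.

1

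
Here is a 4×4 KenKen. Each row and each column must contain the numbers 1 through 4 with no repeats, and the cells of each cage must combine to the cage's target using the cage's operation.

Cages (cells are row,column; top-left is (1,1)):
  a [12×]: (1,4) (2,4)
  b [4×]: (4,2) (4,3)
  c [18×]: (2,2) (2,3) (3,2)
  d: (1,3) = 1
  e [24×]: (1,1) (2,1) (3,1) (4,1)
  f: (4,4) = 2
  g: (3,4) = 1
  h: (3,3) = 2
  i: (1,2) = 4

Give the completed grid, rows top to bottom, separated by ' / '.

I is a freebie, which forces (1,2) = 4.
Cage d is given, so (1,3) = 1.
Row 1 already has 4, so (1,4) = 3.
The 3 cells of cage c must have product 18; hence (2,2) = 2.
Cage c has product 18, leaving (2,3) = 3.
Column 4 now contains 3; hence (2,4) = 4.
Cage c needs product 18, which forces (3,2) = 3.
Cage h is given, which forces (3,3) = 2.
Cage g is a single given cell; hence (3,4) = 1.
Column 2 already has 4, so (4,2) = 1.
Column 3 already has 1, leaving (4,3) = 4.
Cage f is a single given cell, which forces (4,4) = 2.
Row 1 now contains 3, which forces (1,1) = 2.
Row 2 already has 4, so (2,1) = 1.
1 is placed in row 3, leaving (3,1) = 4.
Row 4 now contains 2, which forces (4,1) = 3.

2 4 1 3 / 1 2 3 4 / 4 3 2 1 / 3 1 4 2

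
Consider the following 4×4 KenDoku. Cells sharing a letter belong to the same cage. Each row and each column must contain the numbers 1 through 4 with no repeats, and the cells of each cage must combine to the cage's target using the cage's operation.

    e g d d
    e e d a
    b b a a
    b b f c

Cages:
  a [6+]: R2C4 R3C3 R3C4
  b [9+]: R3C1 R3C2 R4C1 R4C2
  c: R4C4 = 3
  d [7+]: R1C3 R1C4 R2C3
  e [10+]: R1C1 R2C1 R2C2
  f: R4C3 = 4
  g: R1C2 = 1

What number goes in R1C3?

2

Cage g is a single given cell, so R1C2 = 1.
F is a freebie, which forces R4C3 = 4.
C is a freebie; hence R4C4 = 3.
The 4 cells of cage b must have sum 9; hence R3C1 = 2.
Cage b needs sum 9, leaving R3C2 = 4.
4 is placed in row 3; hence R3C4 = 1.
Cage b has sum 9, so R4C1 = 1.
3 is placed in row 4, so R4C2 = 2.
Cage e needs sum 10; hence R1C1 = 3.
Row 1 now contains 3, which forces R1C3 = 2.
Row 1 already has 2; hence R1C4 = 4.
2 is placed in column 1, leaving R2C1 = 4.
Column 2 now contains 4; hence R2C2 = 3.
2 is placed in column 3, leaving R2C3 = 1.
Column 4 now contains 1; hence R2C4 = 2.
1 is placed in row 3; hence R3C3 = 3.
Completed grid: 3 1 2 4 / 4 3 1 2 / 2 4 3 1 / 1 2 4 3.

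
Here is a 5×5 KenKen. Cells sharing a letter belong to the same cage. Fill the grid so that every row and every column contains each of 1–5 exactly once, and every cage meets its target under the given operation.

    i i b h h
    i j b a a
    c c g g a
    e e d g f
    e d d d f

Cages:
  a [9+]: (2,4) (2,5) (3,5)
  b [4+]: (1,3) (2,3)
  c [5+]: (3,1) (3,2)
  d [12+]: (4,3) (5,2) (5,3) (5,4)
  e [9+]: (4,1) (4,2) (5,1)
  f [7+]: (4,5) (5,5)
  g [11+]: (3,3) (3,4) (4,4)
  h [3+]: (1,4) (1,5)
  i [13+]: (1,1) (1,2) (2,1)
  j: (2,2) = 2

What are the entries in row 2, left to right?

Cage j is given; hence (2,2) = 2.
Row 1 needs a 4, and only (1,2) is open for it.
Cage i needs sum 13, leaving (1,1) = 5.
Cage i has sum 13; hence (2,1) = 4.
Column 1 now contains 4; hence (3,1) = 2.
Cage c's pair has sum 5, which forces (3,2) = 3.
Cage e needs sum 9, which forces (4,2) = 5.
Column 2 now contains 5, leaving (5,2) = 1.
Cage e has sum 9, which forces (4,1) = 1.
The 3 cells of cage g must have sum 11, so (4,4) = 2.
1 is placed in row 5, which forces (5,1) = 3.
Column 4 already has 2, leaving (1,4) = 1.
Cage h's pair has sum 3; hence (1,5) = 2.
The 4 cells of cage d must have sum 12, so (4,3) = 4.
The two cells of cage f must have sum 7, so (4,5) = 3.
Cage d has sum 12, leaving (5,3) = 2.
The 4 cells of cage d must have sum 12, so (5,4) = 5.
Cage f needs two cells with sum 7, so (5,5) = 4.
Row 1 now contains 1, which forces (1,3) = 3.
The two cells of cage b must have sum 4; hence (2,3) = 1.
Column 4 already has 5, which forces (2,4) = 3.
Row 2 already has 1, leaving (2,5) = 5.
4 is placed in column 3, leaving (3,3) = 5.
Column 4 already has 5; hence (3,4) = 4.
Column 5 now contains 5, leaving (3,5) = 1.
Filled in: 5 4 3 1 2 / 4 2 1 3 5 / 2 3 5 4 1 / 1 5 4 2 3 / 3 1 2 5 4.

4 2 1 3 5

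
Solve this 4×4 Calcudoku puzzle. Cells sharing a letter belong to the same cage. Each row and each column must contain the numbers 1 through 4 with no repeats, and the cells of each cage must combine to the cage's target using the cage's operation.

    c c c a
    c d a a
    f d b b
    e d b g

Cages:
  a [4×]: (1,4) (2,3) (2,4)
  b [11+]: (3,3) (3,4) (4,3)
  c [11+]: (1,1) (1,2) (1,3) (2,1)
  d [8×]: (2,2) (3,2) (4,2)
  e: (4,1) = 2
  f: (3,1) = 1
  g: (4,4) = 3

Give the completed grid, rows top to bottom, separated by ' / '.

4 3 1 2 / 3 4 2 1 / 1 2 3 4 / 2 1 4 3

Cage f is a single given cell, leaving (3,1) = 1.
Cage b has sum 11, so (3,3) = 3.
Cage b needs sum 11, leaving (3,4) = 4.
Cage e is given, which forces (4,1) = 2.
Cage b needs sum 11; hence (4,3) = 4.
Cage g is a single given cell, so (4,4) = 3.
Cage c has sum 11, so (1,1) = 4.
Cage c has sum 11, which forces (1,2) = 3.
The 4 cells of cage c must have sum 11, which forces (1,3) = 1.
The 3 cells of cage a must have product 4, leaving (1,4) = 2.
Cage c has sum 11, which forces (2,1) = 3.
Cage d has product 8, so (2,2) = 4.
The 3 cells of cage a must have product 4, which forces (2,3) = 2.
4 is placed in column 4, so (2,4) = 1.
Row 3 already has 4, so (3,2) = 2.
Row 4 already has 4, leaving (4,2) = 1.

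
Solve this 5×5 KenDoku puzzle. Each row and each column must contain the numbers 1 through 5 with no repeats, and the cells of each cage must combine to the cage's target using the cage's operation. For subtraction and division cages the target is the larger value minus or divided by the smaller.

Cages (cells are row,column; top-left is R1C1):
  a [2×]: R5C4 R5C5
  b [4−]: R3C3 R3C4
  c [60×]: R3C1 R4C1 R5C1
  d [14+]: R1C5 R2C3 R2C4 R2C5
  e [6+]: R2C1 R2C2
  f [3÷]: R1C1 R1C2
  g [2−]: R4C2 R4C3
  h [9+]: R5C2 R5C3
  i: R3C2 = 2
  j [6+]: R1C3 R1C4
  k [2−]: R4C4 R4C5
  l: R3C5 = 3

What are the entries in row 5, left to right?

3 5 4 1 2

Cage i is given, so R3C2 = 2.
Cage l is given, which forces R3C5 = 3.
In row 3, 4 can only go at R3C1, so R3C1 = 4.
The only place for 3 in row 5 is R5C1.
Column 1 already has 3, which forces R1C1 = 1.
The two cells of cage f must have quotient 3; hence R1C2 = 3.
Column 1 already has 3, so R4C1 = 5.
5 is placed in column 1; hence R2C1 = 2.
The two cells of cage e must have sum 6, so R2C2 = 4.
Column 2 already has 4; hence R4C2 = 1.
Column 2 already has 4; hence R5C2 = 5.
Row 5 now contains 5, leaving R5C3 = 4.
Column 3 already has 4; hence R1C3 = 2.
Cage j needs two cells with sum 6, leaving R1C4 = 4.
Cage d needs sum 14, which forces R1C5 = 5.
Cage d has sum 14, so R2C5 = 1.
Cage g's pair has difference 2, which forces R4C3 = 3.
Column 4 already has 4; hence R4C4 = 2.
Row 4 already has 2, which forces R4C5 = 4.
Column 4 now contains 2, leaving R5C4 = 1.
Column 5 now contains 1; hence R5C5 = 2.
Column 3 now contains 3; hence R2C3 = 5.
Cage d has sum 14, which forces R2C4 = 3.
The two cells of cage b must have difference 4, which forces R3C3 = 1.
Column 4 already has 1, so R3C4 = 5.
Filled in: 1 3 2 4 5 / 2 4 5 3 1 / 4 2 1 5 3 / 5 1 3 2 4 / 3 5 4 1 2.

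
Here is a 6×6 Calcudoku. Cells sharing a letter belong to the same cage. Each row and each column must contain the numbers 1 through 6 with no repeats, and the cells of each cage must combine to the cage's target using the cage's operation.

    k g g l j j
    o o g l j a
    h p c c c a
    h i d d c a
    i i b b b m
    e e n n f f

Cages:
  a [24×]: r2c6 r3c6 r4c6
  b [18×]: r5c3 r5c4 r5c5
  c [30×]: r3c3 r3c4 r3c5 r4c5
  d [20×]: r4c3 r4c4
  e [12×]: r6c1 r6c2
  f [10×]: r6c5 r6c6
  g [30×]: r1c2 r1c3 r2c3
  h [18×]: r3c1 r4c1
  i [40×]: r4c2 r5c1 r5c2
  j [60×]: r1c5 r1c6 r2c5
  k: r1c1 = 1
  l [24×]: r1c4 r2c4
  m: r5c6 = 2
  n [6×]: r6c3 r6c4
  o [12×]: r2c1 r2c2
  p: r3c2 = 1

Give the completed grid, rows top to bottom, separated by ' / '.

1 5 2 6 4 3 / 2 6 3 4 5 1 / 6 1 5 2 3 4 / 3 2 4 5 1 6 / 5 4 1 3 6 2 / 4 3 6 1 2 5

Cage k is a single given cell, leaving r1c1 = 1.
Cage p is given, which forces r3c2 = 1.
Cage m is given; hence r5c6 = 2.
Column 6 now contains 2, which forces r6c6 = 5.
The 3 cells of cage i must have product 40; hence r4c2 = 2.
Cage c needs product 30, leaving r4c5 = 1.
Row 6 now contains 5, which forces r6c5 = 2.
Cage a has product 24, so r2c6 = 1.
Row 1 needs a 2, and only r1c3 is open for it.
Cage c needs product 30; hence r3c4 = 2.
In row 1, 6 can only go at r1c4, so r1c4 = 6.
Column 4 now contains 6; hence r2c4 = 4.
Column 4 already has 4, leaving r4c4 = 5.
Cage n's pair has product 6; hence r6c3 = 6.
Column 4 now contains 6, so r6c4 = 1.
The two cells of cage o must have product 12, which forces r2c1 = 2.
Cage o's pair has product 12, leaving r2c2 = 6.
Row 4 now contains 5, which forces r4c3 = 4.
Row 4 already has 4, so r4c6 = 6.
The 3 cells of cage b must have product 18, which forces r5c3 = 1.
1 is placed in column 4, which forces r5c4 = 3.
Cage b has product 18, so r5c5 = 6.
Cage h's pair has product 18, which forces r3c1 = 6.
6 is placed in column 6, so r3c6 = 4.
Row 4 already has 6, leaving r4c1 = 3.
Column 1 now contains 3; hence r6c1 = 4.
Row 6 already has 4, which forces r6c2 = 3.
Column 2 already has 3, which forces r1c2 = 5.
Cage j has product 60, which forces r1c5 = 4.
Column 6 now contains 4, which forces r1c6 = 3.
Cage g needs product 30, leaving r2c3 = 3.
Cage j has product 60; hence r2c5 = 5.
Column 3 already has 3, so r3c3 = 5.
Column 5 now contains 5, which forces r3c5 = 3.
4 is placed in column 1, leaving r5c1 = 5.
Cage i has product 40, which forces r5c2 = 4.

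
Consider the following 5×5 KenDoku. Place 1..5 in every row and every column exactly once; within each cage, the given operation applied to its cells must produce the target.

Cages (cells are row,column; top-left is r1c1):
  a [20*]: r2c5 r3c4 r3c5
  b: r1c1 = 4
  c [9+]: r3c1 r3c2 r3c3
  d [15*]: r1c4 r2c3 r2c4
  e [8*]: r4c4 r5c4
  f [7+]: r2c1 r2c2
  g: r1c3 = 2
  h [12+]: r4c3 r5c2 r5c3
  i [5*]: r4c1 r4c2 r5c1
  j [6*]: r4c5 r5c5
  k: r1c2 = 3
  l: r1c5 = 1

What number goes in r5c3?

5

Cage b is given, so r1c1 = 4.
K is a freebie, leaving r1c2 = 3.
Cage g is given, leaving r1c3 = 2.
Cage l is given; hence r1c5 = 1.
Cage i needs product 5, which forces r4c1 = 5.
The 3 cells of cage i must have product 5, so r4c2 = 1.
Cage i has product 5; hence r5c1 = 1.
1 is placed in row 1; hence r1c4 = 5.
The only place for 2 in column 2 is r3c2.
Row 3 now contains 2; hence r3c1 = 3.
The 3 cells of cage c must have sum 9, which forces r3c3 = 4.
Row 3 now contains 2, which forces r3c4 = 1.
Row 3 already has 4, leaving r3c5 = 5.
Column 3 already has 4, so r4c3 = 3.
Row 4 now contains 3; hence r4c5 = 2.
3 is placed in column 3, so r5c3 = 5.
2 is placed in column 5, which forces r5c5 = 3.
Column 1 already has 3, leaving r2c1 = 2.
Cage f's pair has sum 7; hence r2c2 = 5.
3 is placed in column 3; hence r2c3 = 1.
1 is placed in column 4, which forces r2c4 = 3.
Column 5 already has 5, which forces r2c5 = 4.
Row 4 already has 2, which forces r4c4 = 4.
5 is placed in row 5, leaving r5c2 = 4.
The two cells of cage e must have product 8, leaving r5c4 = 2.
The full grid is 4 3 2 5 1 / 2 5 1 3 4 / 3 2 4 1 5 / 5 1 3 4 2 / 1 4 5 2 3.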